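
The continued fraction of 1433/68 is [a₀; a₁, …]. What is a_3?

1

1433 = 21·68 + 5   →  a_0 = 21
68 = 13·5 + 3   →  a_1 = 13
5 = 1·3 + 2   →  a_2 = 1
3 = 1·2 + 1   →  a_3 = 1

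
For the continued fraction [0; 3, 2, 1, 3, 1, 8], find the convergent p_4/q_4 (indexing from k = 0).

Using pₖ = aₖpₖ₋₁ + pₖ₋₂, qₖ = aₖqₖ₋₁ + qₖ₋₂ (with p₋₁=1, p₋₂=0, q₋₁=0, q₋₂=1):
  k=0: a=0, p=0, q=1
  k=1: a=3, p=1, q=3
  k=2: a=2, p=2, q=7
  k=3: a=1, p=3, q=10
  k=4: a=3, p=11, q=37

11/37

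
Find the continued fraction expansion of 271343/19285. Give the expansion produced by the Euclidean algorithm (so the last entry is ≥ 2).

271343 = 14·19285 + 1353
19285 = 14·1353 + 343
1353 = 3·343 + 324
343 = 1·324 + 19
324 = 17·19 + 1
19 = 19·1 + 0  (stop)
So 271343/19285 = [14; 14, 3, 1, 17, 19].

[14; 14, 3, 1, 17, 19]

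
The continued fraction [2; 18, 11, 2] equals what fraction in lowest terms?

855/416

Fold from the inside: start with 2/1.
  11 + 1/2 = 23/2
  18 + 2/23 = 416/23
  2 + 23/416 = 855/416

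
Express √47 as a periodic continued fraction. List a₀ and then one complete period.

a₀ = ⌊√47⌋ = 6.

[6; 1, 5, 1, 12]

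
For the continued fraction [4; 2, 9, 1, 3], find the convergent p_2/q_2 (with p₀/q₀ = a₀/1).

Using pₖ = aₖpₖ₋₁ + pₖ₋₂, qₖ = aₖqₖ₋₁ + qₖ₋₂ (with p₋₁=1, p₋₂=0, q₋₁=0, q₋₂=1):
  k=0: a=4, p=4, q=1
  k=1: a=2, p=9, q=2
  k=2: a=9, p=85, q=19

85/19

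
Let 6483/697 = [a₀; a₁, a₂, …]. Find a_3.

7

6483 = 9·697 + 210   →  a_0 = 9
697 = 3·210 + 67   →  a_1 = 3
210 = 3·67 + 9   →  a_2 = 3
67 = 7·9 + 4   →  a_3 = 7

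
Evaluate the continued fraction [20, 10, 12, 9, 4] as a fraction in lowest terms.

Fold from the inside: start with 4/1.
  9 + 1/4 = 37/4
  12 + 4/37 = 448/37
  10 + 37/448 = 4517/448
  20 + 448/4517 = 90788/4517

90788/4517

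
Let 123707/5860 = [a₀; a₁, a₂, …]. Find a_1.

123707 = 21·5860 + 647   →  a_0 = 21
5860 = 9·647 + 37   →  a_1 = 9

9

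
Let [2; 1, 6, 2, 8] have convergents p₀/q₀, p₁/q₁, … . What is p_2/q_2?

Using pₖ = aₖpₖ₋₁ + pₖ₋₂, qₖ = aₖqₖ₋₁ + qₖ₋₂ (with p₋₁=1, p₋₂=0, q₋₁=0, q₋₂=1):
  k=0: a=2, p=2, q=1
  k=1: a=1, p=3, q=1
  k=2: a=6, p=20, q=7

20/7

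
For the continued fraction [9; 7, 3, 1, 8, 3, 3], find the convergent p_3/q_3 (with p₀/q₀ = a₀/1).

Using pₖ = aₖpₖ₋₁ + pₖ₋₂, qₖ = aₖqₖ₋₁ + qₖ₋₂ (with p₋₁=1, p₋₂=0, q₋₁=0, q₋₂=1):
  k=0: a=9, p=9, q=1
  k=1: a=7, p=64, q=7
  k=2: a=3, p=201, q=22
  k=3: a=1, p=265, q=29

265/29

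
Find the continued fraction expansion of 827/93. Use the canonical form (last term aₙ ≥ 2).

[8; 1, 8, 3, 3]

827 = 8·93 + 83
93 = 1·83 + 10
83 = 8·10 + 3
10 = 3·3 + 1
3 = 3·1 + 0  (stop)
So 827/93 = [8; 1, 8, 3, 3].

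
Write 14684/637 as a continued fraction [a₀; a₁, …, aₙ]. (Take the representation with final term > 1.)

14684 = 23*637 + 33
637 = 19*33 + 10
33 = 3*10 + 3
10 = 3*3 + 1
3 = 3*1 + 0  (stop)
So 14684/637 = [23; 19, 3, 3, 3].

[23; 19, 3, 3, 3]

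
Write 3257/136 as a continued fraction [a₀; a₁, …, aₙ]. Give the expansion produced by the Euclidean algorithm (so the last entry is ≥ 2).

[23; 1, 18, 2, 3]

3257 = 23×136 + 129
136 = 1×129 + 7
129 = 18×7 + 3
7 = 2×3 + 1
3 = 3×1 + 0  (stop)
So 3257/136 = [23; 1, 18, 2, 3].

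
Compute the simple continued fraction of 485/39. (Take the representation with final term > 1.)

485 = 12×39 + 17
39 = 2×17 + 5
17 = 3×5 + 2
5 = 2×2 + 1
2 = 2×1 + 0  (stop)
So 485/39 = [12; 2, 3, 2, 2].

[12; 2, 3, 2, 2]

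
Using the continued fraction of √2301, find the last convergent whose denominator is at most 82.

√2301 = [47; 1, 30, 1, 94, …] (period length 4).
Convergents:
  p_0/q_0 = 47/1
  p_1/q_1 = 48/1
  p_2/q_2 = 1487/31
  p_3/q_3 = 1535/32
  p_4/q_4 = 145777/3039
q_3 = 32 ≤ 82 < 3039 = q_4, so the answer is 1535/32.

1535/32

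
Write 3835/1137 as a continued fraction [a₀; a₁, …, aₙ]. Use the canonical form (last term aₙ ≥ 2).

[3; 2, 1, 2, 7, 9, 2]

3835 = 3×1137 + 424
1137 = 2×424 + 289
424 = 1×289 + 135
289 = 2×135 + 19
135 = 7×19 + 2
19 = 9×2 + 1
2 = 2×1 + 0  (stop)
So 3835/1137 = [3; 2, 1, 2, 7, 9, 2].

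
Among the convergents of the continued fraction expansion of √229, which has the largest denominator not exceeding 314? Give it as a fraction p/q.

√229 = [15; 7, 1, 1, 7, 30, …] (period length 5).
Convergents:
  p_0/q_0 = 15/1
  p_1/q_1 = 106/7
  p_2/q_2 = 121/8
  p_3/q_3 = 227/15
  p_4/q_4 = 1710/113
  p_5/q_5 = 51527/3405
q_4 = 113 ≤ 314 < 3405 = q_5, so the answer is 1710/113.

1710/113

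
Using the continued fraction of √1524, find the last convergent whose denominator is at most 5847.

79209/2029

√1524 = [39; 26, 78, …] (period length 2).
Convergents:
  p_0/q_0 = 39/1
  p_1/q_1 = 1015/26
  p_2/q_2 = 79209/2029
  p_3/q_3 = 2060449/52780
q_2 = 2029 ≤ 5847 < 52780 = q_3, so the answer is 79209/2029.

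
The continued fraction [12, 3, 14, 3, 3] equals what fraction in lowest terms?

Fold from the inside: start with 3/1.
  3 + 1/3 = 10/3
  14 + 3/10 = 143/10
  3 + 10/143 = 439/143
  12 + 143/439 = 5411/439

5411/439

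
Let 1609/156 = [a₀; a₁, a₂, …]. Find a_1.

3

1609 = 10·156 + 49   →  a_0 = 10
156 = 3·49 + 9   →  a_1 = 3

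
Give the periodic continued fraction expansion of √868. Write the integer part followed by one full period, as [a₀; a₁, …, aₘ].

a₀ = ⌊√868⌋ = 29.
With m₀=0, d₀=1 and mₖ₊₁ = dₖaₖ − mₖ, dₖ₊₁ = (n − mₖ₊₁²)/dₖ, aₖ₊₁ = ⌊(a₀+mₖ₊₁)/dₖ₊₁⌋:
  k=1: m=29, d=27, a=2
  k=2: m=25, d=9, a=6
  k=3: m=29, d=3, a=19
  k=4: m=28, d=28, a=2
  k=5: m=28, d=3, a=19
  k=6: m=29, d=9, a=6
  k=7: m=25, d=27, a=2
  k=8: m=29, d=1, a=58
d=1 and a=2a₀=58 at k=8, so the next step gives (m, d) = (29, 27) again — its k=1 value — and the period has length 8.

[29; 2, 6, 19, 2, 19, 6, 2, 58]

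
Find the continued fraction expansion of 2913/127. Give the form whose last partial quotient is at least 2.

2913 = 22*127 + 119
127 = 1*119 + 8
119 = 14*8 + 7
8 = 1*7 + 1
7 = 7*1 + 0  (stop)
So 2913/127 = [22; 1, 14, 1, 7].

[22; 1, 14, 1, 7]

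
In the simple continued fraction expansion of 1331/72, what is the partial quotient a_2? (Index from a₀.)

1331 = 18·72 + 35   →  a_0 = 18
72 = 2·35 + 2   →  a_1 = 2
35 = 17·2 + 1   →  a_2 = 17

17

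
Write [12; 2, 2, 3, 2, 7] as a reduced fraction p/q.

3599/290

Fold from the inside: start with 7/1.
  2 + 1/7 = 15/7
  3 + 7/15 = 52/15
  2 + 15/52 = 119/52
  2 + 52/119 = 290/119
  12 + 119/290 = 3599/290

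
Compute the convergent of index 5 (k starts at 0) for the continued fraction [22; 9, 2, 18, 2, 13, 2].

214953/9724

Using pₖ = aₖpₖ₋₁ + pₖ₋₂, qₖ = aₖqₖ₋₁ + qₖ₋₂ (with p₋₁=1, p₋₂=0, q₋₁=0, q₋₂=1):
  k=0: a=22, p=22, q=1
  k=1: a=9, p=199, q=9
  k=2: a=2, p=420, q=19
  k=3: a=18, p=7759, q=351
  k=4: a=2, p=15938, q=721
  k=5: a=13, p=214953, q=9724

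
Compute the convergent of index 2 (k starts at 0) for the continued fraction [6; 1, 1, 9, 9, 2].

Using pₖ = aₖpₖ₋₁ + pₖ₋₂, qₖ = aₖqₖ₋₁ + qₖ₋₂ (with p₋₁=1, p₋₂=0, q₋₁=0, q₋₂=1):
  k=0: a=6, p=6, q=1
  k=1: a=1, p=7, q=1
  k=2: a=1, p=13, q=2

13/2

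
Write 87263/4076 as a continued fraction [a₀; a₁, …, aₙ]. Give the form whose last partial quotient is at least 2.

[21; 2, 2, 4, 18, 3, 3]

87263 = 21×4076 + 1667
4076 = 2×1667 + 742
1667 = 2×742 + 183
742 = 4×183 + 10
183 = 18×10 + 3
10 = 3×3 + 1
3 = 3×1 + 0  (stop)
So 87263/4076 = [21; 2, 2, 4, 18, 3, 3].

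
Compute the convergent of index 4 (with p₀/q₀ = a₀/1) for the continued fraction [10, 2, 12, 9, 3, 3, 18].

Using pₖ = aₖpₖ₋₁ + pₖ₋₂, qₖ = aₖqₖ₋₁ + qₖ₋₂ (with p₋₁=1, p₋₂=0, q₋₁=0, q₋₂=1):
  k=0: a=10, p=10, q=1
  k=1: a=2, p=21, q=2
  k=2: a=12, p=262, q=25
  k=3: a=9, p=2379, q=227
  k=4: a=3, p=7399, q=706

7399/706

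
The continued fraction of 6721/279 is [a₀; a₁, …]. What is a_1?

11

6721 = 24·279 + 25   →  a_0 = 24
279 = 11·25 + 4   →  a_1 = 11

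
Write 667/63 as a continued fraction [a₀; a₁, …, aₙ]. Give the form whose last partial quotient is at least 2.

[10; 1, 1, 2, 2, 1, 3]

667 = 10×63 + 37
63 = 1×37 + 26
37 = 1×26 + 11
26 = 2×11 + 4
11 = 2×4 + 3
4 = 1×3 + 1
3 = 3×1 + 0  (stop)
So 667/63 = [10; 1, 1, 2, 2, 1, 3].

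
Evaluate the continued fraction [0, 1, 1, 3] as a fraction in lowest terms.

4/7

Using pₖ = aₖpₖ₋₁ + pₖ₋₂ and qₖ = aₖqₖ₋₁ + qₖ₋₂:
  k=0: a=0, p=0, q=1
  k=1: a=1, p=1, q=1
  k=2: a=1, p=1, q=2
  k=3: a=3, p=4, q=7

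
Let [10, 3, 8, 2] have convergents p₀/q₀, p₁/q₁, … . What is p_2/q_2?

Using pₖ = aₖpₖ₋₁ + pₖ₋₂, qₖ = aₖqₖ₋₁ + qₖ₋₂ (with p₋₁=1, p₋₂=0, q₋₁=0, q₋₂=1):
  k=0: a=10, p=10, q=1
  k=1: a=3, p=31, q=3
  k=2: a=8, p=258, q=25

258/25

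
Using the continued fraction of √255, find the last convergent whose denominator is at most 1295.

16336/1023

√255 = [15; 1, 30, …] (period length 2).
Convergents:
  p_0/q_0 = 15/1
  p_1/q_1 = 16/1
  p_2/q_2 = 495/31
  p_3/q_3 = 511/32
  p_4/q_4 = 15825/991
  p_5/q_5 = 16336/1023
  p_6/q_6 = 505905/31681
q_5 = 1023 ≤ 1295 < 31681 = q_6, so the answer is 16336/1023.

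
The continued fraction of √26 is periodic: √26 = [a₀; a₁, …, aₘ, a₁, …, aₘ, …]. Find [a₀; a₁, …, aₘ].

[5; 10]

a₀ = ⌊√26⌋ = 5.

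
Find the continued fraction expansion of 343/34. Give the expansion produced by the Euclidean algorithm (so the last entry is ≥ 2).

[10; 11, 3]

343 = 10·34 + 3
34 = 11·3 + 1
3 = 3·1 + 0  (stop)
So 343/34 = [10; 11, 3].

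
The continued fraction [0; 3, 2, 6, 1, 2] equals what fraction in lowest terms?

Using pₖ = aₖpₖ₋₁ + pₖ₋₂ and qₖ = aₖqₖ₋₁ + qₖ₋₂:
  k=0: a=0, p=0, q=1
  k=1: a=3, p=1, q=3
  k=2: a=2, p=2, q=7
  k=3: a=6, p=13, q=45
  k=4: a=1, p=15, q=52
  k=5: a=2, p=43, q=149

43/149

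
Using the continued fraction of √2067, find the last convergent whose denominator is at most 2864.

√2067 = [45; 2, 6, 2, 90, …] (period length 4).
Convergents:
  p_0/q_0 = 45/1
  p_1/q_1 = 91/2
  p_2/q_2 = 591/13
  p_3/q_3 = 1273/28
  p_4/q_4 = 115161/2533
  p_5/q_5 = 231595/5094
q_4 = 2533 ≤ 2864 < 5094 = q_5, so the answer is 115161/2533.

115161/2533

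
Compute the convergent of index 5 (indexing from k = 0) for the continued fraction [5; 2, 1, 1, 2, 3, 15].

237/44

Using pₖ = aₖpₖ₋₁ + pₖ₋₂, qₖ = aₖqₖ₋₁ + qₖ₋₂ (with p₋₁=1, p₋₂=0, q₋₁=0, q₋₂=1):
  k=0: a=5, p=5, q=1
  k=1: a=2, p=11, q=2
  k=2: a=1, p=16, q=3
  k=3: a=1, p=27, q=5
  k=4: a=2, p=70, q=13
  k=5: a=3, p=237, q=44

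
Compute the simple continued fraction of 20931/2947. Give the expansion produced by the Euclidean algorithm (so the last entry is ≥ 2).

[7; 9, 1, 3, 7, 3, 3]

20931 = 7·2947 + 302
2947 = 9·302 + 229
302 = 1·229 + 73
229 = 3·73 + 10
73 = 7·10 + 3
10 = 3·3 + 1
3 = 3·1 + 0  (stop)
So 20931/2947 = [7; 9, 1, 3, 7, 3, 3].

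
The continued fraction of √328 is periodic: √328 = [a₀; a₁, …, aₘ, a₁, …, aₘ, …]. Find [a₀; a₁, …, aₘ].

[18; 9, 36]

a₀ = ⌊√328⌋ = 18.
With m₀=0, d₀=1 and mₖ₊₁ = dₖaₖ − mₖ, dₖ₊₁ = (n − mₖ₊₁²)/dₖ, aₖ₊₁ = ⌊(a₀+mₖ₊₁)/dₖ₊₁⌋:
  k=1: m=18, d=4, a=9
  k=2: m=18, d=1, a=36
d=1 and a=2a₀=36 at k=2, so the next step gives (m, d) = (18, 4) again — its k=1 value — and the period has length 2.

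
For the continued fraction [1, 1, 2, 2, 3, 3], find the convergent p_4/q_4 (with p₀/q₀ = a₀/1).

Using pₖ = aₖpₖ₋₁ + pₖ₋₂, qₖ = aₖqₖ₋₁ + qₖ₋₂ (with p₋₁=1, p₋₂=0, q₋₁=0, q₋₂=1):
  k=0: a=1, p=1, q=1
  k=1: a=1, p=2, q=1
  k=2: a=2, p=5, q=3
  k=3: a=2, p=12, q=7
  k=4: a=3, p=41, q=24

41/24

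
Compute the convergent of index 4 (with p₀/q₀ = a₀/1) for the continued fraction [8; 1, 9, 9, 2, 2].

Using pₖ = aₖpₖ₋₁ + pₖ₋₂, qₖ = aₖqₖ₋₁ + qₖ₋₂ (with p₋₁=1, p₋₂=0, q₋₁=0, q₋₂=1):
  k=0: a=8, p=8, q=1
  k=1: a=1, p=9, q=1
  k=2: a=9, p=89, q=10
  k=3: a=9, p=810, q=91
  k=4: a=2, p=1709, q=192

1709/192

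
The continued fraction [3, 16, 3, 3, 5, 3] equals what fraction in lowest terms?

Fold from the inside: start with 3/1.
  5 + 1/3 = 16/3
  3 + 3/16 = 51/16
  3 + 16/51 = 169/51
  16 + 51/169 = 2755/169
  3 + 169/2755 = 8434/2755

8434/2755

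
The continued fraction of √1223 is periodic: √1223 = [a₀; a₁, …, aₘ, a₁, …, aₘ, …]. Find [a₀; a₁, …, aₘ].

[34; 1, 33, 1, 68]

a₀ = ⌊√1223⌋ = 34.
With m₀=0, d₀=1 and mₖ₊₁ = dₖaₖ − mₖ, dₖ₊₁ = (n − mₖ₊₁²)/dₖ, aₖ₊₁ = ⌊(a₀+mₖ₊₁)/dₖ₊₁⌋:
  k=1: m=34, d=67, a=1
  k=2: m=33, d=2, a=33
  k=3: m=33, d=67, a=1
  k=4: m=34, d=1, a=68
d=1 and a=2a₀=68 at k=4, so the next step gives (m, d) = (34, 67) again — its k=1 value — and the period has length 4.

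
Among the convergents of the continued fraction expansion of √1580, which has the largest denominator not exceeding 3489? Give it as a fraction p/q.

50561/1272

√1580 = [39; 1, 2, 1, 78, …] (period length 4).
Convergents:
  p_0/q_0 = 39/1
  p_1/q_1 = 40/1
  p_2/q_2 = 119/3
  p_3/q_3 = 159/4
  p_4/q_4 = 12521/315
  p_5/q_5 = 12680/319
  p_6/q_6 = 37881/953
  p_7/q_7 = 50561/1272
  p_8/q_8 = 3981639/100169
q_7 = 1272 ≤ 3489 < 100169 = q_8, so the answer is 50561/1272.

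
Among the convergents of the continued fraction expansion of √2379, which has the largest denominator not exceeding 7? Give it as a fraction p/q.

√2379 = [48; 1, 3, 2, 3, 1, 96, …] (period length 6).
Convergents:
  p_0/q_0 = 48/1
  p_1/q_1 = 49/1
  p_2/q_2 = 195/4
  p_3/q_3 = 439/9
q_2 = 4 ≤ 7 < 9 = q_3, so the answer is 195/4.

195/4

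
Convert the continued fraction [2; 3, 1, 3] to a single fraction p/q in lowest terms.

34/15

Using pₖ = aₖpₖ₋₁ + pₖ₋₂ and qₖ = aₖqₖ₋₁ + qₖ₋₂:
  k=0: a=2, p=2, q=1
  k=1: a=3, p=7, q=3
  k=2: a=1, p=9, q=4
  k=3: a=3, p=34, q=15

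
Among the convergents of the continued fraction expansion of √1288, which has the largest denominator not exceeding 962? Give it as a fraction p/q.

23220/647

√1288 = [35; 1, 7, 1, 70, …] (period length 4).
Convergents:
  p_0/q_0 = 35/1
  p_1/q_1 = 36/1
  p_2/q_2 = 287/8
  p_3/q_3 = 323/9
  p_4/q_4 = 22897/638
  p_5/q_5 = 23220/647
  p_6/q_6 = 185437/5167
q_5 = 647 ≤ 962 < 5167 = q_6, so the answer is 23220/647.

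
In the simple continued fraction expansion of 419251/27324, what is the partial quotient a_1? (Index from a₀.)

419251 = 15·27324 + 9391   →  a_0 = 15
27324 = 2·9391 + 8542   →  a_1 = 2

2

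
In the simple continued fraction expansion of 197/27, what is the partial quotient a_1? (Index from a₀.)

3

197 = 7·27 + 8   →  a_0 = 7
27 = 3·8 + 3   →  a_1 = 3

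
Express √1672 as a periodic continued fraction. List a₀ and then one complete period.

a₀ = ⌊√1672⌋ = 40.
With m₀=0, d₀=1 and mₖ₊₁ = dₖaₖ − mₖ, dₖ₊₁ = (n − mₖ₊₁²)/dₖ, aₖ₊₁ = ⌊(a₀+mₖ₊₁)/dₖ₊₁⌋:
  k=1: m=40, d=72, a=1
  k=2: m=32, d=9, a=8
  k=3: m=40, d=8, a=10
  k=4: m=40, d=9, a=8
  k=5: m=32, d=72, a=1
  k=6: m=40, d=1, a=80
d=1 and a=2a₀=80 at k=6, so the next step gives (m, d) = (40, 72) again — its k=1 value — and the period has length 6.

[40; 1, 8, 10, 8, 1, 80]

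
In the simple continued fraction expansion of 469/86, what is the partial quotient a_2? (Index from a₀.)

469 = 5·86 + 39   →  a_0 = 5
86 = 2·39 + 8   →  a_1 = 2
39 = 4·8 + 7   →  a_2 = 4

4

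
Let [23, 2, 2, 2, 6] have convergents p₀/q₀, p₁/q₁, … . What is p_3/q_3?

281/12

Using pₖ = aₖpₖ₋₁ + pₖ₋₂, qₖ = aₖqₖ₋₁ + qₖ₋₂ (with p₋₁=1, p₋₂=0, q₋₁=0, q₋₂=1):
  k=0: a=23, p=23, q=1
  k=1: a=2, p=47, q=2
  k=2: a=2, p=117, q=5
  k=3: a=2, p=281, q=12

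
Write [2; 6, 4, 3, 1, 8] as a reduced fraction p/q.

Fold from the inside: start with 8/1.
  1 + 1/8 = 9/8
  3 + 8/9 = 35/9
  4 + 9/35 = 149/35
  6 + 35/149 = 929/149
  2 + 149/929 = 2007/929

2007/929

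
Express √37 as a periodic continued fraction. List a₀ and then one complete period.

a₀ = ⌊√37⌋ = 6.
With m₀=0, d₀=1 and mₖ₊₁ = dₖaₖ − mₖ, dₖ₊₁ = (n − mₖ₊₁²)/dₖ, aₖ₊₁ = ⌊(a₀+mₖ₊₁)/dₖ₊₁⌋:
  k=1: m=6, d=1, a=12
d=1 and a=2a₀=12 at k=1, so the next step gives (m, d) = (6, 1) again — its k=1 value — and the period has length 1.

[6; 12]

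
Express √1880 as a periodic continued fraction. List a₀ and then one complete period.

[43; 2, 1, 3, 1, 2, 86]

a₀ = ⌊√1880⌋ = 43.
With m₀=0, d₀=1 and mₖ₊₁ = dₖaₖ − mₖ, dₖ₊₁ = (n − mₖ₊₁²)/dₖ, aₖ₊₁ = ⌊(a₀+mₖ₊₁)/dₖ₊₁⌋:
  k=1: m=43, d=31, a=2
  k=2: m=19, d=49, a=1
  k=3: m=30, d=20, a=3
  k=4: m=30, d=49, a=1
  k=5: m=19, d=31, a=2
  k=6: m=43, d=1, a=86
d=1 and a=2a₀=86 at k=6, so the next step gives (m, d) = (43, 31) again — its k=1 value — and the period has length 6.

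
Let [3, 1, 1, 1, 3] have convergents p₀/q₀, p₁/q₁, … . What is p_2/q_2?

Using pₖ = aₖpₖ₋₁ + pₖ₋₂, qₖ = aₖqₖ₋₁ + qₖ₋₂ (with p₋₁=1, p₋₂=0, q₋₁=0, q₋₂=1):
  k=0: a=3, p=3, q=1
  k=1: a=1, p=4, q=1
  k=2: a=1, p=7, q=2

7/2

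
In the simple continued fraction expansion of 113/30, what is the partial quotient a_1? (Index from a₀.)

113 = 3·30 + 23   →  a_0 = 3
30 = 1·23 + 7   →  a_1 = 1

1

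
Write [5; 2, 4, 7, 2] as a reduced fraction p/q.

Using pₖ = aₖpₖ₋₁ + pₖ₋₂ and qₖ = aₖqₖ₋₁ + qₖ₋₂:
  k=0: a=5, p=5, q=1
  k=1: a=2, p=11, q=2
  k=2: a=4, p=49, q=9
  k=3: a=7, p=354, q=65
  k=4: a=2, p=757, q=139

757/139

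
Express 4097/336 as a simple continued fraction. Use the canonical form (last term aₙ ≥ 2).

4097 = 12·336 + 65
336 = 5·65 + 11
65 = 5·11 + 10
11 = 1·10 + 1
10 = 10·1 + 0  (stop)
So 4097/336 = [12; 5, 5, 1, 10].

[12; 5, 5, 1, 10]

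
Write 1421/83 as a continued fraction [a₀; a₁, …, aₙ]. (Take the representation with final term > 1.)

[17; 8, 3, 3]

1421 = 17·83 + 10
83 = 8·10 + 3
10 = 3·3 + 1
3 = 3·1 + 0  (stop)
So 1421/83 = [17; 8, 3, 3].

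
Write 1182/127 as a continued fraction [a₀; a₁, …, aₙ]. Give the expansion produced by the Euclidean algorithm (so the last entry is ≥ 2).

[9; 3, 3, 1, 9]

1182 = 9*127 + 39
127 = 3*39 + 10
39 = 3*10 + 9
10 = 1*9 + 1
9 = 9*1 + 0  (stop)
So 1182/127 = [9; 3, 3, 1, 9].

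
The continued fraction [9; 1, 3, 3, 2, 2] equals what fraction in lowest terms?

713/73

Fold from the inside: start with 2/1.
  2 + 1/2 = 5/2
  3 + 2/5 = 17/5
  3 + 5/17 = 56/17
  1 + 17/56 = 73/56
  9 + 56/73 = 713/73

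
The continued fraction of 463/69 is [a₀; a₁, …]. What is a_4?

463 = 6·69 + 49   →  a_0 = 6
69 = 1·49 + 20   →  a_1 = 1
49 = 2·20 + 9   →  a_2 = 2
20 = 2·9 + 2   →  a_3 = 2
9 = 4·2 + 1   →  a_4 = 4

4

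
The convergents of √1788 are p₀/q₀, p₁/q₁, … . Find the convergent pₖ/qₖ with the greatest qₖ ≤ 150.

√1788 = [42; 3, 1, 1, 20, 1, 1, 3, 84, …] (period length 8).
Convergents:
  p_0/q_0 = 42/1
  p_1/q_1 = 127/3
  p_2/q_2 = 169/4
  p_3/q_3 = 296/7
  p_4/q_4 = 6089/144
  p_5/q_5 = 6385/151
q_4 = 144 ≤ 150 < 151 = q_5, so the answer is 6089/144.

6089/144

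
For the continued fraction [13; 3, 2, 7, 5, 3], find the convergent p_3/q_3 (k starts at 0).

691/52

Using pₖ = aₖpₖ₋₁ + pₖ₋₂, qₖ = aₖqₖ₋₁ + qₖ₋₂ (with p₋₁=1, p₋₂=0, q₋₁=0, q₋₂=1):
  k=0: a=13, p=13, q=1
  k=1: a=3, p=40, q=3
  k=2: a=2, p=93, q=7
  k=3: a=7, p=691, q=52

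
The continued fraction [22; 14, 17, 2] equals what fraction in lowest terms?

Fold from the inside: start with 2/1.
  17 + 1/2 = 35/2
  14 + 2/35 = 492/35
  22 + 35/492 = 10859/492

10859/492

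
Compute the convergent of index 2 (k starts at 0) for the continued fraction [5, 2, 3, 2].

Using pₖ = aₖpₖ₋₁ + pₖ₋₂, qₖ = aₖqₖ₋₁ + qₖ₋₂ (with p₋₁=1, p₋₂=0, q₋₁=0, q₋₂=1):
  k=0: a=5, p=5, q=1
  k=1: a=2, p=11, q=2
  k=2: a=3, p=38, q=7

38/7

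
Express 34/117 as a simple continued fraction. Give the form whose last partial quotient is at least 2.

[0; 3, 2, 3, 1, 3]

34 = 0*117 + 34
117 = 3*34 + 15
34 = 2*15 + 4
15 = 3*4 + 3
4 = 1*3 + 1
3 = 3*1 + 0  (stop)
So 34/117 = [0; 3, 2, 3, 1, 3].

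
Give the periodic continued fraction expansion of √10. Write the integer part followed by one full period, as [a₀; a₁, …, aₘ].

a₀ = ⌊√10⌋ = 3.
With m₀=0, d₀=1 and mₖ₊₁ = dₖaₖ − mₖ, dₖ₊₁ = (n − mₖ₊₁²)/dₖ, aₖ₊₁ = ⌊(a₀+mₖ₊₁)/dₖ₊₁⌋:
  k=1: m=3, d=1, a=6
d=1 and a=2a₀=6 at k=1, so the next step gives (m, d) = (3, 1) again — its k=1 value — and the period has length 1.

[3; 6]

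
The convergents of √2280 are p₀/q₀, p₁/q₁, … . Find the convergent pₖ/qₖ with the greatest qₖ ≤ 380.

√2280 = [47; 1, 2, 1, 94, …] (period length 4).
Convergents:
  p_0/q_0 = 47/1
  p_1/q_1 = 48/1
  p_2/q_2 = 143/3
  p_3/q_3 = 191/4
  p_4/q_4 = 18097/379
  p_5/q_5 = 18288/383
q_4 = 379 ≤ 380 < 383 = q_5, so the answer is 18097/379.

18097/379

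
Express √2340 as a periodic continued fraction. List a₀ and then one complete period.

a₀ = ⌊√2340⌋ = 48.
With m₀=0, d₀=1 and mₖ₊₁ = dₖaₖ − mₖ, dₖ₊₁ = (n − mₖ₊₁²)/dₖ, aₖ₊₁ = ⌊(a₀+mₖ₊₁)/dₖ₊₁⌋:
  k=1: m=48, d=36, a=2
  k=2: m=24, d=49, a=1
  k=3: m=25, d=35, a=2
  k=4: m=45, d=9, a=10
  k=5: m=45, d=35, a=2
  k=6: m=25, d=49, a=1
  k=7: m=24, d=36, a=2
  k=8: m=48, d=1, a=96
d=1 and a=2a₀=96 at k=8, so the next step gives (m, d) = (48, 36) again — its k=1 value — and the period has length 8.

[48; 2, 1, 2, 10, 2, 1, 2, 96]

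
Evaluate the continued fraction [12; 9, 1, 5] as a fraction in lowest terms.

714/59

Fold from the inside: start with 5/1.
  1 + 1/5 = 6/5
  9 + 5/6 = 59/6
  12 + 6/59 = 714/59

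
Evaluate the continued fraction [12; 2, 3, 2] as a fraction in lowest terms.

199/16

Using pₖ = aₖpₖ₋₁ + pₖ₋₂ and qₖ = aₖqₖ₋₁ + qₖ₋₂:
  k=0: a=12, p=12, q=1
  k=1: a=2, p=25, q=2
  k=2: a=3, p=87, q=7
  k=3: a=2, p=199, q=16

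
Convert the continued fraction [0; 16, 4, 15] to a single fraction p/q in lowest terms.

61/991

Fold from the inside: start with 15/1.
  4 + 1/15 = 61/15
  16 + 15/61 = 991/61
  0 + 61/991 = 61/991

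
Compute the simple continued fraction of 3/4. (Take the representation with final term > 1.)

3 = 0×4 + 3
4 = 1×3 + 1
3 = 3×1 + 0  (stop)
So 3/4 = [0; 1, 3].

[0; 1, 3]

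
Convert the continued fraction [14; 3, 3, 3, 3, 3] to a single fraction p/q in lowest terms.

Using pₖ = aₖpₖ₋₁ + pₖ₋₂ and qₖ = aₖqₖ₋₁ + qₖ₋₂:
  k=0: a=14, p=14, q=1
  k=1: a=3, p=43, q=3
  k=2: a=3, p=143, q=10
  k=3: a=3, p=472, q=33
  k=4: a=3, p=1559, q=109
  k=5: a=3, p=5149, q=360

5149/360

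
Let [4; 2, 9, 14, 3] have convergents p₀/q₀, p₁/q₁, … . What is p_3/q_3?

1199/268

Using pₖ = aₖpₖ₋₁ + pₖ₋₂, qₖ = aₖqₖ₋₁ + qₖ₋₂ (with p₋₁=1, p₋₂=0, q₋₁=0, q₋₂=1):
  k=0: a=4, p=4, q=1
  k=1: a=2, p=9, q=2
  k=2: a=9, p=85, q=19
  k=3: a=14, p=1199, q=268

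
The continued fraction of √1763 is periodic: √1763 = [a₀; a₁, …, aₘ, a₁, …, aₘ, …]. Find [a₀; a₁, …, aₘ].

[41; 1, 82]

a₀ = ⌊√1763⌋ = 41.
With m₀=0, d₀=1 and mₖ₊₁ = dₖaₖ − mₖ, dₖ₊₁ = (n − mₖ₊₁²)/dₖ, aₖ₊₁ = ⌊(a₀+mₖ₊₁)/dₖ₊₁⌋:
  k=1: m=41, d=82, a=1
  k=2: m=41, d=1, a=82
d=1 and a=2a₀=82 at k=2, so the next step gives (m, d) = (41, 82) again — its k=1 value — and the period has length 2.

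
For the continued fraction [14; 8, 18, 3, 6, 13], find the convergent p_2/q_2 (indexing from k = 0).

Using pₖ = aₖpₖ₋₁ + pₖ₋₂, qₖ = aₖqₖ₋₁ + qₖ₋₂ (with p₋₁=1, p₋₂=0, q₋₁=0, q₋₂=1):
  k=0: a=14, p=14, q=1
  k=1: a=8, p=113, q=8
  k=2: a=18, p=2048, q=145

2048/145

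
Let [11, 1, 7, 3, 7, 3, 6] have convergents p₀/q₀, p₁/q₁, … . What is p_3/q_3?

297/25

Using pₖ = aₖpₖ₋₁ + pₖ₋₂, qₖ = aₖqₖ₋₁ + qₖ₋₂ (with p₋₁=1, p₋₂=0, q₋₁=0, q₋₂=1):
  k=0: a=11, p=11, q=1
  k=1: a=1, p=12, q=1
  k=2: a=7, p=95, q=8
  k=3: a=3, p=297, q=25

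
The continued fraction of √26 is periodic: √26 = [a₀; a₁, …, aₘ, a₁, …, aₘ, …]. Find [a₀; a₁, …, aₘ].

[5; 10]

a₀ = ⌊√26⌋ = 5.
With m₀=0, d₀=1 and mₖ₊₁ = dₖaₖ − mₖ, dₖ₊₁ = (n − mₖ₊₁²)/dₖ, aₖ₊₁ = ⌊(a₀+mₖ₊₁)/dₖ₊₁⌋:
  k=1: m=5, d=1, a=10
d=1 and a=2a₀=10 at k=1, so the next step gives (m, d) = (5, 1) again — its k=1 value — and the period has length 1.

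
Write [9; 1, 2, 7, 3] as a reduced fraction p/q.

Fold from the inside: start with 3/1.
  7 + 1/3 = 22/3
  2 + 3/22 = 47/22
  1 + 22/47 = 69/47
  9 + 47/69 = 668/69

668/69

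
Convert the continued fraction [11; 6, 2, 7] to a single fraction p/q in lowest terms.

1082/97

Fold from the inside: start with 7/1.
  2 + 1/7 = 15/7
  6 + 7/15 = 97/15
  11 + 15/97 = 1082/97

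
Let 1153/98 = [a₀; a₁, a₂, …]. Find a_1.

1

1153 = 11·98 + 75   →  a_0 = 11
98 = 1·75 + 23   →  a_1 = 1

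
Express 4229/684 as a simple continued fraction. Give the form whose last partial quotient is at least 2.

[6; 5, 2, 8, 2, 3]

4229 = 6*684 + 125
684 = 5*125 + 59
125 = 2*59 + 7
59 = 8*7 + 3
7 = 2*3 + 1
3 = 3*1 + 0  (stop)
So 4229/684 = [6; 5, 2, 8, 2, 3].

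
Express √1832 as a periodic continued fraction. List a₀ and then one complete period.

a₀ = ⌊√1832⌋ = 42.

[42; 1, 4, 21, 4, 1, 84]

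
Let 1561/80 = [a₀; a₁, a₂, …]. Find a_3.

1561 = 19·80 + 41   →  a_0 = 19
80 = 1·41 + 39   →  a_1 = 1
41 = 1·39 + 2   →  a_2 = 1
39 = 19·2 + 1   →  a_3 = 19

19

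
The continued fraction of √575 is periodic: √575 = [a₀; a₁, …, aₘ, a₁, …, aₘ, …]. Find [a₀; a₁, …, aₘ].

[23; 1, 46]

a₀ = ⌊√575⌋ = 23.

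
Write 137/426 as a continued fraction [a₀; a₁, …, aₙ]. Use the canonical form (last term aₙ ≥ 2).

[0; 3, 9, 7, 2]

137 = 0*426 + 137
426 = 3*137 + 15
137 = 9*15 + 2
15 = 7*2 + 1
2 = 2*1 + 0  (stop)
So 137/426 = [0; 3, 9, 7, 2].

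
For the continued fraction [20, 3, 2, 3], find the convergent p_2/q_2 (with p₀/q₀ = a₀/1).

Using pₖ = aₖpₖ₋₁ + pₖ₋₂, qₖ = aₖqₖ₋₁ + qₖ₋₂ (with p₋₁=1, p₋₂=0, q₋₁=0, q₋₂=1):
  k=0: a=20, p=20, q=1
  k=1: a=3, p=61, q=3
  k=2: a=2, p=142, q=7

142/7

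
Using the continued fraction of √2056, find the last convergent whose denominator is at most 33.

√2056 = [45; 2, 1, 10, 1, 2, 90, …] (period length 6).
Convergents:
  p_0/q_0 = 45/1
  p_1/q_1 = 91/2
  p_2/q_2 = 136/3
  p_3/q_3 = 1451/32
  p_4/q_4 = 1587/35
q_3 = 32 ≤ 33 < 35 = q_4, so the answer is 1451/32.

1451/32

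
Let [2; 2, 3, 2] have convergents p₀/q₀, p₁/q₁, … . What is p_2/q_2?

Using pₖ = aₖpₖ₋₁ + pₖ₋₂, qₖ = aₖqₖ₋₁ + qₖ₋₂ (with p₋₁=1, p₋₂=0, q₋₁=0, q₋₂=1):
  k=0: a=2, p=2, q=1
  k=1: a=2, p=5, q=2
  k=2: a=3, p=17, q=7

17/7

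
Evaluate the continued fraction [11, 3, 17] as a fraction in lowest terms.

Fold from the inside: start with 17/1.
  3 + 1/17 = 52/17
  11 + 17/52 = 589/52

589/52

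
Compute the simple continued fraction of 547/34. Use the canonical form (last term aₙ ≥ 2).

547 = 16*34 + 3
34 = 11*3 + 1
3 = 3*1 + 0  (stop)
So 547/34 = [16; 11, 3].

[16; 11, 3]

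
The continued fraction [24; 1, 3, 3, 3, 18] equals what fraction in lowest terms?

19492/787

Fold from the inside: start with 18/1.
  3 + 1/18 = 55/18
  3 + 18/55 = 183/55
  3 + 55/183 = 604/183
  1 + 183/604 = 787/604
  24 + 604/787 = 19492/787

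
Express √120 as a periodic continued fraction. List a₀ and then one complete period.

[10; 1, 20]

a₀ = ⌊√120⌋ = 10.
With m₀=0, d₀=1 and mₖ₊₁ = dₖaₖ − mₖ, dₖ₊₁ = (n − mₖ₊₁²)/dₖ, aₖ₊₁ = ⌊(a₀+mₖ₊₁)/dₖ₊₁⌋:
  k=1: m=10, d=20, a=1
  k=2: m=10, d=1, a=20
d=1 and a=2a₀=20 at k=2, so the next step gives (m, d) = (10, 20) again — its k=1 value — and the period has length 2.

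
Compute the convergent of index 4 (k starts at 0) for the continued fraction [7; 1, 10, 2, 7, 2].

1361/172

Using pₖ = aₖpₖ₋₁ + pₖ₋₂, qₖ = aₖqₖ₋₁ + qₖ₋₂ (with p₋₁=1, p₋₂=0, q₋₁=0, q₋₂=1):
  k=0: a=7, p=7, q=1
  k=1: a=1, p=8, q=1
  k=2: a=10, p=87, q=11
  k=3: a=2, p=182, q=23
  k=4: a=7, p=1361, q=172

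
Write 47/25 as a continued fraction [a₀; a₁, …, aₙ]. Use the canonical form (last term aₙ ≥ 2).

47 = 1·25 + 22
25 = 1·22 + 3
22 = 7·3 + 1
3 = 3·1 + 0  (stop)
So 47/25 = [1; 1, 7, 3].

[1; 1, 7, 3]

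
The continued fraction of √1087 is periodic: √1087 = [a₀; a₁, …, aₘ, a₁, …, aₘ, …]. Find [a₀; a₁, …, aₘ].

a₀ = ⌊√1087⌋ = 32.
With m₀=0, d₀=1 and mₖ₊₁ = dₖaₖ − mₖ, dₖ₊₁ = (n − mₖ₊₁²)/dₖ, aₖ₊₁ = ⌊(a₀+mₖ₊₁)/dₖ₊₁⌋:
  k=1: m=32, d=63, a=1
  k=2: m=31, d=2, a=31
  k=3: m=31, d=63, a=1
  k=4: m=32, d=1, a=64
d=1 and a=2a₀=64 at k=4, so the next step gives (m, d) = (32, 63) again — its k=1 value — and the period has length 4.

[32; 1, 31, 1, 64]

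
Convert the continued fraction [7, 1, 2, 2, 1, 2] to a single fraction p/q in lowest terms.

Using pₖ = aₖpₖ₋₁ + pₖ₋₂ and qₖ = aₖqₖ₋₁ + qₖ₋₂:
  k=0: a=7, p=7, q=1
  k=1: a=1, p=8, q=1
  k=2: a=2, p=23, q=3
  k=3: a=2, p=54, q=7
  k=4: a=1, p=77, q=10
  k=5: a=2, p=208, q=27

208/27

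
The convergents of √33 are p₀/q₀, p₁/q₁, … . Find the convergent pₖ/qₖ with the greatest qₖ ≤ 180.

787/137

√33 = [5; 1, 2, 1, 10, …] (period length 4).
Convergents:
  p_0/q_0 = 5/1
  p_1/q_1 = 6/1
  p_2/q_2 = 17/3
  p_3/q_3 = 23/4
  p_4/q_4 = 247/43
  p_5/q_5 = 270/47
  p_6/q_6 = 787/137
  p_7/q_7 = 1057/184
q_6 = 137 ≤ 180 < 184 = q_7, so the answer is 787/137.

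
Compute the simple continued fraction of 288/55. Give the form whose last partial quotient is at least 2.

288 = 5·55 + 13
55 = 4·13 + 3
13 = 4·3 + 1
3 = 3·1 + 0  (stop)
So 288/55 = [5; 4, 4, 3].

[5; 4, 4, 3]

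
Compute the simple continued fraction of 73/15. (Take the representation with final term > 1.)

[4; 1, 6, 2]

73 = 4*15 + 13
15 = 1*13 + 2
13 = 6*2 + 1
2 = 2*1 + 0  (stop)
So 73/15 = [4; 1, 6, 2].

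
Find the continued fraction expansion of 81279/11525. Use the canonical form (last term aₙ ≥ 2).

81279 = 7×11525 + 604
11525 = 19×604 + 49
604 = 12×49 + 16
49 = 3×16 + 1
16 = 16×1 + 0  (stop)
So 81279/11525 = [7; 19, 12, 3, 16].

[7; 19, 12, 3, 16]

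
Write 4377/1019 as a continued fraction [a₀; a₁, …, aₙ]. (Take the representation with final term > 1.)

[4; 3, 2, 1, 1, 2, 7, 3]

4377 = 4×1019 + 301
1019 = 3×301 + 116
301 = 2×116 + 69
116 = 1×69 + 47
69 = 1×47 + 22
47 = 2×22 + 3
22 = 7×3 + 1
3 = 3×1 + 0  (stop)
So 4377/1019 = [4; 3, 2, 1, 1, 2, 7, 3].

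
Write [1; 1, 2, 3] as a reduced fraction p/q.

17/10

Fold from the inside: start with 3/1.
  2 + 1/3 = 7/3
  1 + 3/7 = 10/7
  1 + 7/10 = 17/10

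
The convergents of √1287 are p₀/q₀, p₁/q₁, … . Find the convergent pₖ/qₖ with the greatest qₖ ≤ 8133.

√1287 = [35; 1, 6, 1, 70, …] (period length 4).
Convergents:
  p_0/q_0 = 35/1
  p_1/q_1 = 36/1
  p_2/q_2 = 251/7
  p_3/q_3 = 287/8
  p_4/q_4 = 20341/567
  p_5/q_5 = 20628/575
  p_6/q_6 = 144109/4017
  p_7/q_7 = 164737/4592
  p_8/q_8 = 11675699/325457
q_7 = 4592 ≤ 8133 < 325457 = q_8, so the answer is 164737/4592.

164737/4592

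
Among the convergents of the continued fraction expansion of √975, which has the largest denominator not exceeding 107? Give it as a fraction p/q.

√975 = [31; 4, 2, 4, 62, …] (period length 4).
Convergents:
  p_0/q_0 = 31/1
  p_1/q_1 = 125/4
  p_2/q_2 = 281/9
  p_3/q_3 = 1249/40
  p_4/q_4 = 77719/2489
q_3 = 40 ≤ 107 < 2489 = q_4, so the answer is 1249/40.

1249/40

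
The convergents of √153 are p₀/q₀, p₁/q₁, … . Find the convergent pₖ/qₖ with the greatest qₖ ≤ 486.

2177/176

√153 = [12; 2, 1, 2, 2, 2, 1, 2, 24, …] (period length 8).
Convergents:
  p_0/q_0 = 12/1
  p_1/q_1 = 25/2
  p_2/q_2 = 37/3
  p_3/q_3 = 99/8
  p_4/q_4 = 235/19
  p_5/q_5 = 569/46
  p_6/q_6 = 804/65
  p_7/q_7 = 2177/176
  p_8/q_8 = 53052/4289
q_7 = 176 ≤ 486 < 4289 = q_8, so the answer is 2177/176.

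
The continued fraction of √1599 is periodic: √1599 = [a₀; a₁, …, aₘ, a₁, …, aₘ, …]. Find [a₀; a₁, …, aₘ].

a₀ = ⌊√1599⌋ = 39.

[39; 1, 78]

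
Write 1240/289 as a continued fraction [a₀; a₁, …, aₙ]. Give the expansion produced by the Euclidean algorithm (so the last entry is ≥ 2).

1240 = 4×289 + 84
289 = 3×84 + 37
84 = 2×37 + 10
37 = 3×10 + 7
10 = 1×7 + 3
7 = 2×3 + 1
3 = 3×1 + 0  (stop)
So 1240/289 = [4; 3, 2, 3, 1, 2, 3].

[4; 3, 2, 3, 1, 2, 3]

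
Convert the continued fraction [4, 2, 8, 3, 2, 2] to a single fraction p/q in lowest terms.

Fold from the inside: start with 2/1.
  2 + 1/2 = 5/2
  3 + 2/5 = 17/5
  8 + 5/17 = 141/17
  2 + 17/141 = 299/141
  4 + 141/299 = 1337/299

1337/299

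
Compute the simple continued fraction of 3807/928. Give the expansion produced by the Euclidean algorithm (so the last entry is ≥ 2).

3807 = 4×928 + 95
928 = 9×95 + 73
95 = 1×73 + 22
73 = 3×22 + 7
22 = 3×7 + 1
7 = 7×1 + 0  (stop)
So 3807/928 = [4; 9, 1, 3, 3, 7].

[4; 9, 1, 3, 3, 7]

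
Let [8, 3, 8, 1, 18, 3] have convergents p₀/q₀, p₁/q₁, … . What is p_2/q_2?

208/25

Using pₖ = aₖpₖ₋₁ + pₖ₋₂, qₖ = aₖqₖ₋₁ + qₖ₋₂ (with p₋₁=1, p₋₂=0, q₋₁=0, q₋₂=1):
  k=0: a=8, p=8, q=1
  k=1: a=3, p=25, q=3
  k=2: a=8, p=208, q=25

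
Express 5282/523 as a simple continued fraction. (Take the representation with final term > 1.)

5282 = 10·523 + 52
523 = 10·52 + 3
52 = 17·3 + 1
3 = 3·1 + 0  (stop)
So 5282/523 = [10; 10, 17, 3].

[10; 10, 17, 3]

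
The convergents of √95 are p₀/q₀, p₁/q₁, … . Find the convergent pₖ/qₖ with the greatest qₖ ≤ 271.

2271/233

√95 = [9; 1, 2, 1, 18, …] (period length 4).
Convergents:
  p_0/q_0 = 9/1
  p_1/q_1 = 10/1
  p_2/q_2 = 29/3
  p_3/q_3 = 39/4
  p_4/q_4 = 731/75
  p_5/q_5 = 770/79
  p_6/q_6 = 2271/233
  p_7/q_7 = 3041/312
q_6 = 233 ≤ 271 < 312 = q_7, so the answer is 2271/233.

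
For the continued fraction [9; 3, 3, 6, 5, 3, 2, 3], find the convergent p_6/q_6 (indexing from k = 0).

22333/2401

Using pₖ = aₖpₖ₋₁ + pₖ₋₂, qₖ = aₖqₖ₋₁ + qₖ₋₂ (with p₋₁=1, p₋₂=0, q₋₁=0, q₋₂=1):
  k=0: a=9, p=9, q=1
  k=1: a=3, p=28, q=3
  k=2: a=3, p=93, q=10
  k=3: a=6, p=586, q=63
  k=4: a=5, p=3023, q=325
  k=5: a=3, p=9655, q=1038
  k=6: a=2, p=22333, q=2401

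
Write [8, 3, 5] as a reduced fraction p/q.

133/16

Using pₖ = aₖpₖ₋₁ + pₖ₋₂ and qₖ = aₖqₖ₋₁ + qₖ₋₂:
  k=0: a=8, p=8, q=1
  k=1: a=3, p=25, q=3
  k=2: a=5, p=133, q=16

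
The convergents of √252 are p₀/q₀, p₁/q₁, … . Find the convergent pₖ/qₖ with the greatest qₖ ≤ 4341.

√252 = [15; 1, 6, 1, 30, …] (period length 4).
Convergents:
  p_0/q_0 = 15/1
  p_1/q_1 = 16/1
  p_2/q_2 = 111/7
  p_3/q_3 = 127/8
  p_4/q_4 = 3921/247
  p_5/q_5 = 4048/255
  p_6/q_6 = 28209/1777
  p_7/q_7 = 32257/2032
  p_8/q_8 = 995919/62737
q_7 = 2032 ≤ 4341 < 62737 = q_8, so the answer is 32257/2032.

32257/2032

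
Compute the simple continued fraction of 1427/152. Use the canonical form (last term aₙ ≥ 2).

[9; 2, 1, 1, 2, 1, 3, 2]

1427 = 9*152 + 59
152 = 2*59 + 34
59 = 1*34 + 25
34 = 1*25 + 9
25 = 2*9 + 7
9 = 1*7 + 2
7 = 3*2 + 1
2 = 2*1 + 0  (stop)
So 1427/152 = [9; 2, 1, 1, 2, 1, 3, 2].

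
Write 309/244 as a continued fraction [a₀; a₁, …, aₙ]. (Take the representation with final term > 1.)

[1; 3, 1, 3, 16]

309 = 1*244 + 65
244 = 3*65 + 49
65 = 1*49 + 16
49 = 3*16 + 1
16 = 16*1 + 0  (stop)
So 309/244 = [1; 3, 1, 3, 16].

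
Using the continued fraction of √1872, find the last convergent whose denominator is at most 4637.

√1872 = [43; 3, 1, 3, 86, …] (period length 4).
Convergents:
  p_0/q_0 = 43/1
  p_1/q_1 = 130/3
  p_2/q_2 = 173/4
  p_3/q_3 = 649/15
  p_4/q_4 = 55987/1294
  p_5/q_5 = 168610/3897
  p_6/q_6 = 224597/5191
q_5 = 3897 ≤ 4637 < 5191 = q_6, so the answer is 168610/3897.

168610/3897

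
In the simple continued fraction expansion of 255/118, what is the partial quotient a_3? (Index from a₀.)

255 = 2·118 + 19   →  a_0 = 2
118 = 6·19 + 4   →  a_1 = 6
19 = 4·4 + 3   →  a_2 = 4
4 = 1·3 + 1   →  a_3 = 1

1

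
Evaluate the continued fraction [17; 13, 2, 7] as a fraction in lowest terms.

Using pₖ = aₖpₖ₋₁ + pₖ₋₂ and qₖ = aₖqₖ₋₁ + qₖ₋₂:
  k=0: a=17, p=17, q=1
  k=1: a=13, p=222, q=13
  k=2: a=2, p=461, q=27
  k=3: a=7, p=3449, q=202

3449/202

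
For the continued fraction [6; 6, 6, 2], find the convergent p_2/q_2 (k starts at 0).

Using pₖ = aₖpₖ₋₁ + pₖ₋₂, qₖ = aₖqₖ₋₁ + qₖ₋₂ (with p₋₁=1, p₋₂=0, q₋₁=0, q₋₂=1):
  k=0: a=6, p=6, q=1
  k=1: a=6, p=37, q=6
  k=2: a=6, p=228, q=37

228/37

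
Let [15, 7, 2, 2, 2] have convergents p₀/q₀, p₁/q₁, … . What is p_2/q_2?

227/15

Using pₖ = aₖpₖ₋₁ + pₖ₋₂, qₖ = aₖqₖ₋₁ + qₖ₋₂ (with p₋₁=1, p₋₂=0, q₋₁=0, q₋₂=1):
  k=0: a=15, p=15, q=1
  k=1: a=7, p=106, q=7
  k=2: a=2, p=227, q=15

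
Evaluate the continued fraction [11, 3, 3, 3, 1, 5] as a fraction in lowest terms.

2803/248

Using pₖ = aₖpₖ₋₁ + pₖ₋₂ and qₖ = aₖqₖ₋₁ + qₖ₋₂:
  k=0: a=11, p=11, q=1
  k=1: a=3, p=34, q=3
  k=2: a=3, p=113, q=10
  k=3: a=3, p=373, q=33
  k=4: a=1, p=486, q=43
  k=5: a=5, p=2803, q=248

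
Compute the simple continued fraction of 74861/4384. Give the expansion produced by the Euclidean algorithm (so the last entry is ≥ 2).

74861 = 17·4384 + 333
4384 = 13·333 + 55
333 = 6·55 + 3
55 = 18·3 + 1
3 = 3·1 + 0  (stop)
So 74861/4384 = [17; 13, 6, 18, 3].

[17; 13, 6, 18, 3]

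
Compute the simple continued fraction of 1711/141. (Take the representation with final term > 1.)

1711 = 12×141 + 19
141 = 7×19 + 8
19 = 2×8 + 3
8 = 2×3 + 2
3 = 1×2 + 1
2 = 2×1 + 0  (stop)
So 1711/141 = [12; 7, 2, 2, 1, 2].

[12; 7, 2, 2, 1, 2]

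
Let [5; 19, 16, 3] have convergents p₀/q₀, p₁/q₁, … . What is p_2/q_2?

Using pₖ = aₖpₖ₋₁ + pₖ₋₂, qₖ = aₖqₖ₋₁ + qₖ₋₂ (with p₋₁=1, p₋₂=0, q₋₁=0, q₋₂=1):
  k=0: a=5, p=5, q=1
  k=1: a=19, p=96, q=19
  k=2: a=16, p=1541, q=305

1541/305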